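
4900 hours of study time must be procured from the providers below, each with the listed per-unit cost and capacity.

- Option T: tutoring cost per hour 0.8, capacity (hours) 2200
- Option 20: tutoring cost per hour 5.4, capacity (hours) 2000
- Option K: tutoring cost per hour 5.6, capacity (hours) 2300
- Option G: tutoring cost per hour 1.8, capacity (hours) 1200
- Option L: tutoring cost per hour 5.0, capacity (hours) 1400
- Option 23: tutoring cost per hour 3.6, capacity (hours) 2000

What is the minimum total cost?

Fill from the cheapest provider first.
Option T (0.8): use full 2200 — 2700 hours to go.
Take 1200 from Option G at 1.8 — need 1500 more.
Take 1500 from Option 23 at 3.6 to finish.
Option L, Option 20, Option K: unused.
Cost = 2200×0.8 + 1200×1.8 + 1500×3.6 = 9320.

9320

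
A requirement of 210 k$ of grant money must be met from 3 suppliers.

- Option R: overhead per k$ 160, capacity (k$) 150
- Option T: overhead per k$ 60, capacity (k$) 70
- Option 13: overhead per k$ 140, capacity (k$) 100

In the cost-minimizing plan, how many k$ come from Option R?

40

Cheapest first:
Option T (60): use full 70 ; 140 k$ to go.
Take 100 from Option 13 at 140 ; need 40 more.
Take 40 from Option R at 160 to finish.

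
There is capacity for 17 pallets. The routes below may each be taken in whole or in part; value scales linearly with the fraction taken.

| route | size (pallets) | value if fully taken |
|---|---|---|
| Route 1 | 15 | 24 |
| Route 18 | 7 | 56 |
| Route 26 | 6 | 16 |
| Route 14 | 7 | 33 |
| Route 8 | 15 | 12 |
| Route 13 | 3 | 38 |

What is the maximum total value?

127

Best value per unit of size first: Route 13 38/3≈12.7, Route 18 56/7≈8, Route 14 33/7≈4.71, Route 26 16/6≈2.67, Route 1 24/15≈1.6, Route 8 12/15≈0.8.
Route 13: take in full, 3 pallets for value 38 — 14 left.
Route 18: take in full, 7 pallets for value 56 — 7 left.
All 7 pallets of Route 14 fit (value 33) — 0 remain.
Total value = 127.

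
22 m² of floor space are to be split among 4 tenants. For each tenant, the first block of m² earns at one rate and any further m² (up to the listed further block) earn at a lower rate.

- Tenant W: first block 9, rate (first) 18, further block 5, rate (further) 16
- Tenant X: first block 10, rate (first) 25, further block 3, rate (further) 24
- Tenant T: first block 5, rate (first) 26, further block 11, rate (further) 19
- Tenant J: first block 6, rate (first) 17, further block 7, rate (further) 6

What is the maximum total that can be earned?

528

Rank every tier by rate: Tenant T/T1 26 > Tenant X/T1 25 > Tenant X/T2 24 > Tenant T/T2 19 > Tenant W/T1 18 > Tenant J/T1 17 > Tenant W/T2 16 > Tenant J/T2 6.
Tenant T T1 at 26: fill all 5 ; 17 left.
Fill Tenant X T1 block (10 at 25) ; 7 left.
Tenant X T2 at 24: fill all 3 ; 4 left.
4 remain; put them into Tenant T T2 at 19.
Total = 26×5 + 25×10 + 24×3 + 19×4 = 528.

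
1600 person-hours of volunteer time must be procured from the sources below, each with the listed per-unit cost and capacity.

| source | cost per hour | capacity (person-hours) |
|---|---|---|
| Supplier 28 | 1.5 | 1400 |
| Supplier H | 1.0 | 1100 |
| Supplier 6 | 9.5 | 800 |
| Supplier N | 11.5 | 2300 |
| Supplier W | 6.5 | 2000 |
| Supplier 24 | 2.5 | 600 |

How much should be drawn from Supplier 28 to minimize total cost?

Cheapest first:
Supplier H (1.0): use full 1100 ; 500 person-hours to go.
Take 500 from Supplier 28 at 1.5 to finish.
Supplier 24, Supplier W, Supplier 6, Supplier N: unused.

500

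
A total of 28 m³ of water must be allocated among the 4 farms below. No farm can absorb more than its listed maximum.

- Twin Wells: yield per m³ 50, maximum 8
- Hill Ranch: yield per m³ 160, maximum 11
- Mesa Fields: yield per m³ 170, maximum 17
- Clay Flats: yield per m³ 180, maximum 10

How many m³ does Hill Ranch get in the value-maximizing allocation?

1

Rank by yield per m³: Clay Flats 180 > Mesa Fields 170 > Hill Ranch 160 > Twin Wells 50.
Give Clay Flats 10 to hit its cap of 10 ; 18 left.
Mesa Fields: +17 to 17 (cap) ; 1 left.
Hill Ranch has room for 11 but only 1 remain, so it gets 1.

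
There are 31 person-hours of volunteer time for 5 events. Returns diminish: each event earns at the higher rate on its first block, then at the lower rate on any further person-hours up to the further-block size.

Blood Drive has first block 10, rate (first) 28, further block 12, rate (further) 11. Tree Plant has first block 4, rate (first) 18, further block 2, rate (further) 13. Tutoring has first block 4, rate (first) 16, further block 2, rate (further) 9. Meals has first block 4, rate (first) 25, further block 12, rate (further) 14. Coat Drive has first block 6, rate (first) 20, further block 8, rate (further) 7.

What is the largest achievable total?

678

Rank every tier by rate: Blood Drive/first 28 > Meals/first 25 > Coat Drive/first 20 > Tree Plant/first 18 > Tutoring/first 16 > Meals/second 14 > Tree Plant/second 13 > Blood Drive/second 11 > Tutoring/second 9 > Coat Drive/second 7.
Blood Drive/first (28): +10 ; 21 left.
Fill Meals first block (4 at 25) ; 17 left.
Coat Drive/first (20): +6 ; 11 left.
Tree Plant/first (18): +4 ; 7 left.
Tutoring first at 16: fill all 4 ; 3 left.
Meals/second: +3 of 12 at 14; pool empty.
Total = 28×10 + 25×4 + 20×6 + 18×4 + 16×4 + 14×3 = 678.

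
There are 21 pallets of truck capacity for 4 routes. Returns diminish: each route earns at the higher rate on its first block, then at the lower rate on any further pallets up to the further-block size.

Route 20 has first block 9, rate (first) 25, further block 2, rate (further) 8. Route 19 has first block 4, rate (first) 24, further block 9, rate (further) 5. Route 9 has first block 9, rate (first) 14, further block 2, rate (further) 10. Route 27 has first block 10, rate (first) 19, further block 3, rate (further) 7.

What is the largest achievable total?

Order all 8 blocks by rate: Route 20/first 25 > Route 19/first 24 > Route 27/first 19 > Route 9/first 14 > Route 9/second 10 > Route 20/second 8 > Route 27/second 7 > Route 19/second 5.
Route 20/first (25): +9 — 12 left.
Fill Route 19 first block (4 at 24) — 8 left.
Route 27/first: +8 of 10 at 19; pool empty.
Total = 25×9 + 24×4 + 19×8 = 473.

473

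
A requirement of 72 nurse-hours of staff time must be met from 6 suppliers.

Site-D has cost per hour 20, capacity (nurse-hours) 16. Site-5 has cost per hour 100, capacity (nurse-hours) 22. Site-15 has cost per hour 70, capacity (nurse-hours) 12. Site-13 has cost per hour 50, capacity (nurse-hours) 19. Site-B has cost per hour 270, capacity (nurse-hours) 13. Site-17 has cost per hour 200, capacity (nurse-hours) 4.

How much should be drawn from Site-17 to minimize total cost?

Use suppliers in increasing cost order.
Site-D (20): use full 16 → 56 nurse-hours to go.
Site-13 at 50: take all 19 nurse-hours → 37 still needed.
Take 12 from Site-15 at 70 → need 25 more.
Take 22 from Site-5 at 100 → need 3 more.
Site-17 at 200: take 3 of its 4 → requirement met.
Site-B: unused.

3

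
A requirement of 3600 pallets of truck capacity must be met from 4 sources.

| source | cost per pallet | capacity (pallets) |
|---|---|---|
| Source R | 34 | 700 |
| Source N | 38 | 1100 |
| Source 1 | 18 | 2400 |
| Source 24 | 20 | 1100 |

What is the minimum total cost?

Cheapest first:
Take 2400 from Source 1 at 18 ; need 1200 more.
Source 24 (20): use full 1100 ; 100 pallets to go.
Take 100 from Source R at 34 to finish.
Source N: unused.
Cost = 2400×18 + 1100×20 + 100×34 = 68600.

68600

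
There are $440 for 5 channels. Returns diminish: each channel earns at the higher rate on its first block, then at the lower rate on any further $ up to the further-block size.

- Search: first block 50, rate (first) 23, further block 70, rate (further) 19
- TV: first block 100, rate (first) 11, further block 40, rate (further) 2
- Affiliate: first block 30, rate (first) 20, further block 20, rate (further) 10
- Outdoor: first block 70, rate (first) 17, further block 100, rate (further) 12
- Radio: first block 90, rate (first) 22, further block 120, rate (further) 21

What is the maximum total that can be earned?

Order all 10 blocks by rate: Search/tier1 23 > Radio/tier1 22 > Radio/tier2 21 > Affiliate/tier1 20 > Search/tier2 19 > Outdoor/tier1 17 > Outdoor/tier2 12 > TV/tier1 11 > Affiliate/tier2 10 > TV/tier2 2.
Search tier1 at 23: fill all 50 ; 390 left.
Radio/tier1 (22): +90 ; 300 left.
Radio tier2 at 21: fill all 120 ; 180 left.
Affiliate/tier1 (20): +30 ; 150 left.
Fill Search tier2 block (70 at 19) ; 80 left.
Fill Outdoor tier1 block (70 at 17) ; 10 left.
10 remain; put them into Outdoor tier2 at 12.
Total = 23×50 + 22×90 + 21×120 + 20×30 + 19×70 + 17×70 + 12×10 = 8890.

8890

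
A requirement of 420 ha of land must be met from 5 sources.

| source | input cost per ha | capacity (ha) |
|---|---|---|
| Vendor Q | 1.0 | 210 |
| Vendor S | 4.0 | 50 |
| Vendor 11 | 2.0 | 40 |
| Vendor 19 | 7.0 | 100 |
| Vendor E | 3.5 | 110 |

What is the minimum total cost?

Use sources in increasing cost order.
Vendor Q at 1.0: take all 210 ha → 210 still needed.
Take 40 from Vendor 11 at 2.0 → need 170 more.
Vendor E (3.5): use full 110 → 60 ha to go.
Vendor S at 4.0: take all 50 ha → 10 still needed.
Vendor 19 at 7.0: take 10 of its 100 → requirement met.
Cost = 210×1.0 + 40×2.0 + 110×3.5 + 50×4.0 + 10×7.0 = 945.

945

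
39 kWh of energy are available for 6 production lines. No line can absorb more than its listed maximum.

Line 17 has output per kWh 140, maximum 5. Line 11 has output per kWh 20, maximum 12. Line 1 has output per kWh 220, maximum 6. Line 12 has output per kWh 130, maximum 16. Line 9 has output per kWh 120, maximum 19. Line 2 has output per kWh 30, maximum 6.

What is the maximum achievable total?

Rank by output per kWh: Line 1 220 > Line 17 140 > Line 12 130 > Line 9 120 > Line 2 30 > Line 11 20.
Line 1: +6 to 6 (cap) → 33 left.
Line 17: +5 to 5 (cap) → 28 left.
Line 12: +16 to 16 (cap) → 12 left.
Only 12 left; Line 9 takes them to reach 12.
Total = 140×5 + 220×6 + 130×16 + 120×12 = 5540.

5540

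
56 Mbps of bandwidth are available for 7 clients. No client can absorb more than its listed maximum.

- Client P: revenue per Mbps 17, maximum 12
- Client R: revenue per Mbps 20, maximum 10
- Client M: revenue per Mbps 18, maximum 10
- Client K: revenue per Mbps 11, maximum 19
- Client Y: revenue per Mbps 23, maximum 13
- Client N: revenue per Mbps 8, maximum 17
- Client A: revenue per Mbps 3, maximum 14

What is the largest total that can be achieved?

Rank by revenue per Mbps: Client Y 23 > Client R 20 > Client M 18 > Client P 17 > Client K 11 > Client N 8 > Client A 3.
Client Y: +13 to 13 (cap) ; 43 left.
Client R takes 10 to reach its cap of 10 ; 33 left.
Client M takes 10 to reach its cap of 10 ; 23 left.
Client P takes 12 to reach its cap of 12 ; 11 left.
Only 11 left; Client K takes them to reach 11.
Total = 17×12 + 20×10 + 18×10 + 11×11 + 23×13 = 1004.

1004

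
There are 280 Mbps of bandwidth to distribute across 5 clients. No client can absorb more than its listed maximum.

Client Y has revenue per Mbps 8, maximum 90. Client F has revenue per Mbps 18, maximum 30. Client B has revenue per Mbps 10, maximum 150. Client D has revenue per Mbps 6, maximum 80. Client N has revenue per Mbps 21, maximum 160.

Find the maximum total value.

4800

Highest revenue per Mbps first: Client N 21 > Client F 18 > Client B 10 > Client Y 8 > Client D 6.
Client N: +160 to 160 (cap) — 120 left.
Client F: +30 to 30 (cap) — 90 left.
Client B has room for 150 but only 90 remain, so it gets 90.
Total = 18×30 + 10×90 + 21×160 = 4800.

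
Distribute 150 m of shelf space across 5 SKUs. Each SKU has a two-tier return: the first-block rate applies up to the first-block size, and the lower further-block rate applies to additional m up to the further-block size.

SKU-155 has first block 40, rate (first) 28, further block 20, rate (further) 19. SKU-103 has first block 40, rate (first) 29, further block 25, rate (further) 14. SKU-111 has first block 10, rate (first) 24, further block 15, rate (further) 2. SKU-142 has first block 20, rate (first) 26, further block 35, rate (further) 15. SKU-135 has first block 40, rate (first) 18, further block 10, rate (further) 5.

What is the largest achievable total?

3780

Order all 10 blocks by rate: SKU-103/first 29 > SKU-155/first 28 > SKU-142/first 26 > SKU-111/first 24 > SKU-155/second 19 > SKU-135/first 18 > SKU-142/second 15 > SKU-103/second 14 > SKU-135/second 5 > SKU-111/second 2.
SKU-103/first (29): +40 ; 110 left.
SKU-155/first (28): +40 ; 70 left.
Fill SKU-142 first block (20 at 26) ; 50 left.
SKU-111 first at 24: fill all 10 ; 40 left.
Fill SKU-155 second block (20 at 19) ; 20 left.
SKU-135 first at 18: only 20 left, fill 20.
Total = 29×40 + 28×40 + 26×20 + 24×10 + 19×20 + 18×20 = 3780.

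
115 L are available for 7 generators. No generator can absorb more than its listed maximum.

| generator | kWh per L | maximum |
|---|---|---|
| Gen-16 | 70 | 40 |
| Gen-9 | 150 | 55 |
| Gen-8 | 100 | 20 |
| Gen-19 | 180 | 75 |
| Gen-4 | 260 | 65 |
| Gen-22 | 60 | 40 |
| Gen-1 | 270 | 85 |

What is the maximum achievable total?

Highest kWh per L first: Gen-1 270 > Gen-4 260 > Gen-19 180 > Gen-9 150 > Gen-8 100 > Gen-16 70 > Gen-22 60.
Gen-1: +85 to 85 (cap) — 30 left.
Only 30 left; Gen-4 takes them to reach 30.
Total = 260×30 + 270×85 = 30750.

30750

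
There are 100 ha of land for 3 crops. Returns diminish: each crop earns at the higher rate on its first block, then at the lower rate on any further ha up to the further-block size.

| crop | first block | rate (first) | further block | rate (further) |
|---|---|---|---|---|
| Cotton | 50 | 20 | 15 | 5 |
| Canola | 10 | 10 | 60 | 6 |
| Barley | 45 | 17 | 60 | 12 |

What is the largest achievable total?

Order all 6 blocks by rate: Cotton/first 20 > Barley/first 17 > Barley/second 12 > Canola/first 10 > Canola/second 6 > Cotton/second 5.
Fill Cotton first block (50 at 20) → 50 left.
Barley first at 17: fill all 45 → 5 left.
Barley second at 12: only 5 left, fill 5.
Total = 20×50 + 17×45 + 12×5 = 1825.

1825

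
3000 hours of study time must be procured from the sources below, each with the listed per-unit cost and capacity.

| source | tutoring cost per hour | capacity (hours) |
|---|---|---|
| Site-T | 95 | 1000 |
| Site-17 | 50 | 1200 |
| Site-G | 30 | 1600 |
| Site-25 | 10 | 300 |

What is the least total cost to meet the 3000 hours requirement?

106000

Fill from the cheapest source first.
Site-25 (10): use full 300 → 2700 hours to go.
Site-G at 30: take all 1600 hours → 1100 still needed.
Site-17 at 50: take 1100 of its 1200 → requirement met.
Site-T: unused.
Cost = 300×10 + 1600×30 + 1100×50 = 106000.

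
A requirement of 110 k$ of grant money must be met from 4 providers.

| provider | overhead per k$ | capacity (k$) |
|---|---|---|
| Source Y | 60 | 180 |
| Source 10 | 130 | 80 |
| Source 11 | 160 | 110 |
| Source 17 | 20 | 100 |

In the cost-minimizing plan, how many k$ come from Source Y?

10

Fill from the cheapest provider first.
Take 100 from Source 17 at 20 — need 10 more.
Source Y (60): take the remaining 10 — done.
Source 10, Source 11: unused.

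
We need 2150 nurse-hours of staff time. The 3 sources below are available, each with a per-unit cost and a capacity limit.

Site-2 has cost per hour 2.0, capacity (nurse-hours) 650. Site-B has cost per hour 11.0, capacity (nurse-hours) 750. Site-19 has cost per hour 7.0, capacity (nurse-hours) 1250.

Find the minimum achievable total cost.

12800

Fill from the cheapest source first.
Site-2 (2.0): use full 650 → 1500 nurse-hours to go.
Site-19 (7.0): use full 1250 → 250 nurse-hours to go.
Take 250 from Site-B at 11.0 to finish.
Cost = 650×2.0 + 1250×7.0 + 250×11.0 = 12800.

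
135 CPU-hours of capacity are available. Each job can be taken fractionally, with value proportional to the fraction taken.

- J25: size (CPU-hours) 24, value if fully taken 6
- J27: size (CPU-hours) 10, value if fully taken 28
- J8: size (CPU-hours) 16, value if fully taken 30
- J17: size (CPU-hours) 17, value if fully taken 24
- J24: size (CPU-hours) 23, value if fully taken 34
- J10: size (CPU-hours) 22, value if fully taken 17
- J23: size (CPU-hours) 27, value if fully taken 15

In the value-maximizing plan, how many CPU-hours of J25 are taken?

Sort by value density: J27 28/10≈2.8, J8 30/16≈1.88, J24 34/23≈1.48, J17 24/17≈1.41, J10 17/22≈0.773, J23 15/27≈0.556, J25 6/24≈0.25.
All 10 CPU-hours of J27 fit (value 28) ; 125 remain.
Take all of J8 (16 CPU-hours, value 30) ; 109 CPU-hours left.
Take all of J24 (23 CPU-hours, value 34) ; 86 CPU-hours left.
All 17 CPU-hours of J17 fit (value 24) ; 69 remain.
Take all of J10 (22 CPU-hours, value 17) ; 47 CPU-hours left.
Take all of J23 (27 CPU-hours, value 15) ; 20 CPU-hours left.
Fill the last 20 CPU-hours with part of J25: 20/24 of it earns 5.

20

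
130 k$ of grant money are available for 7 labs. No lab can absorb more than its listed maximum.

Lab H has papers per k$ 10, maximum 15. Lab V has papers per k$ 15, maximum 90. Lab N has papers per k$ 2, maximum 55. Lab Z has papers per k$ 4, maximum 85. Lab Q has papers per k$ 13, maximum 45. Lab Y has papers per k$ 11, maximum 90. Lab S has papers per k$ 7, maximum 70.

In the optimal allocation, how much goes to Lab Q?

Highest papers per k$ first: Lab V 15 > Lab Q 13 > Lab Y 11 > Lab H 10 > Lab S 7 > Lab Z 4 > Lab N 2.
Lab V takes 90 to reach its cap of 90 → 40 left.
Lab Q: +40 (room for 45) → 40. Pool exhausted.

40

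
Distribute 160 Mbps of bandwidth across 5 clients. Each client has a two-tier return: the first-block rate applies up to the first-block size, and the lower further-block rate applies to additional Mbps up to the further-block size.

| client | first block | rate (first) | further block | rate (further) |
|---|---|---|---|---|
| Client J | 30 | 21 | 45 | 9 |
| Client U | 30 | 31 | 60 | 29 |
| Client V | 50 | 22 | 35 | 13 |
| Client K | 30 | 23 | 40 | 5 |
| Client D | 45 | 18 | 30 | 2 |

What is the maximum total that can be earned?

4240

Rank every tier by rate: Client U/first 31 > Client U/second 29 > Client K/first 23 > Client V/first 22 > Client J/first 21 > Client D/first 18 > Client V/second 13 > Client J/second 9 > Client K/second 5 > Client D/second 2.
Client U first at 31: fill all 30 → 130 left.
Client U/second (29): +60 → 70 left.
Fill Client K first block (30 at 23) → 40 left.
Client V first at 22: only 40 left, fill 40.
Total = 31×30 + 29×60 + 23×30 + 22×40 = 4240.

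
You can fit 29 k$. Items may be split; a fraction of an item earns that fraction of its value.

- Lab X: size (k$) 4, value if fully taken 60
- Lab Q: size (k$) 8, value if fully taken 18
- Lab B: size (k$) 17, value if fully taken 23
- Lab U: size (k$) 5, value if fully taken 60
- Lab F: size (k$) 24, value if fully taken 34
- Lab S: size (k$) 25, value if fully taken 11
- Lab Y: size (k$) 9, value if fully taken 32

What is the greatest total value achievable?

Sort by value density: Lab X 60/4≈15, Lab U 60/5≈12, Lab Y 32/9≈3.56, Lab Q 18/8≈2.25, Lab F 34/24≈1.42, Lab B 23/17≈1.35, Lab S 11/25≈0.44.
All 4 k$ of Lab X fit (value 60) → 25 remain.
Lab U: take in full, 5 k$ for value 60 → 20 left.
Lab Y: take in full, 9 k$ for value 32 → 11 left.
All 8 k$ of Lab Q fit (value 18) → 3 remain.
Only 3 k$ remain; take 3/24 of Lab F for value 34×3/24 = 4.25.
Total value = 174.25.

174.25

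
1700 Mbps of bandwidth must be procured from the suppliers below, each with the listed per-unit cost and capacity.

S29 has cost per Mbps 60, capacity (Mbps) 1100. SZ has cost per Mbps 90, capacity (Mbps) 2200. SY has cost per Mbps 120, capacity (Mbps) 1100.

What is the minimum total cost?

120000

Cheapest first:
S29 (60): use full 1100 → 600 Mbps to go.
Take 600 from SZ at 90 to finish.
SY: unused.
Cost = 1100×60 + 600×90 = 120000.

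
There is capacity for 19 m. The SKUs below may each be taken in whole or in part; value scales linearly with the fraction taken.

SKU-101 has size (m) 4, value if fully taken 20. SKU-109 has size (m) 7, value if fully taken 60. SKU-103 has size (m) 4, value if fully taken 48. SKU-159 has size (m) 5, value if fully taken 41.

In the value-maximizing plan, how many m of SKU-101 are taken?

Rank by value-to-size ratio: SKU-103 48/4≈12, SKU-109 60/7≈8.57, SKU-159 41/5≈8.2, SKU-101 20/4≈5.
Take all of SKU-103 (4 m, value 48) ; 15 m left.
Take all of SKU-109 (7 m, value 60) ; 8 m left.
Take all of SKU-159 (5 m, value 41) ; 3 m left.
3 m left: a 3/4 share of SKU-101 gives 20×3/4 = 15.

3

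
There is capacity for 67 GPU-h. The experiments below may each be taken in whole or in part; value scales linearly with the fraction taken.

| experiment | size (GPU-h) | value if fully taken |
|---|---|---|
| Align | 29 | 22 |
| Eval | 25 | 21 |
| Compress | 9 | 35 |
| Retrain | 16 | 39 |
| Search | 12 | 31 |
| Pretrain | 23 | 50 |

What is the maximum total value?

Rank by value-to-size ratio: Compress 35/9≈3.89, Search 31/12≈2.58, Retrain 39/16≈2.44, Pretrain 50/23≈2.17, Eval 21/25≈0.84, Align 22/29≈0.759.
Take all of Compress (9 GPU-h, value 35) — 58 GPU-h left.
Take all of Search (12 GPU-h, value 31) — 46 GPU-h left.
All 16 GPU-h of Retrain fit (value 39) — 30 remain.
Pretrain: take in full, 23 GPU-h for value 50 — 7 left.
7 GPU-h left: a 7/25 share of Eval gives 21×7/25 = 5.88.
Total value = 160.88.

160.88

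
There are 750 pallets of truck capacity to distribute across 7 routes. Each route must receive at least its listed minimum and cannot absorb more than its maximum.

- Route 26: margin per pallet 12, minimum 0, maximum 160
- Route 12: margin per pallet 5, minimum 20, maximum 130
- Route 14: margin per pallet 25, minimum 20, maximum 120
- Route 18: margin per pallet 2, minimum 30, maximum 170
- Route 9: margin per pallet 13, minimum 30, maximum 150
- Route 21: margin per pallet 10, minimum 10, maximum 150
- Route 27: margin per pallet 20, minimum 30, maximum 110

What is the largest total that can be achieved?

10780

Meeting every minimum uses 0+20+20+30+30+10+30 = 140 pallets, leaving 610.
Rank by margin per pallet: Route 14 25 > Route 27 20 > Route 9 13 > Route 26 12 > Route 21 10 > Route 12 5 > Route 18 2.
Route 14: +100 to 120 (cap) → 510 left.
Route 27: +80 to 110 (cap) → 430 left.
Give Route 9 120 more to hit its cap of 150 → 310 left.
Route 26 takes 160 more to reach its cap of 160 → 150 left.
Give Route 21 140 more to hit its cap of 150 → 10 left.
Only 10 left; Route 12 takes them to reach 30.
Total = 12×160 + 5×30 + 25×120 + 2×30 + 13×150 + 10×150 + 20×110 = 10780.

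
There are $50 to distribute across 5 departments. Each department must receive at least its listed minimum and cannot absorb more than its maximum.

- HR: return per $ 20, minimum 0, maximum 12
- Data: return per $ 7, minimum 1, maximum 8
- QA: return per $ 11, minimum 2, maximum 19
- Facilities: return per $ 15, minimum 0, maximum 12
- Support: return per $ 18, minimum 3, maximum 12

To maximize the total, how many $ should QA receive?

Meeting every minimum uses 0+1+2+0+3 = 6 $, leaving 44.
Rank by return per $: HR 20 > Support 18 > Facilities 15 > QA 11 > Data 7.
HR: +12 to 12 (cap) ; 32 left.
Support: +9 to 12 (cap) ; 23 left.
Facilities takes 12 more to reach its cap of 12 ; 11 left.
QA has room for 17 more but only 11 remain, so it gets 13.

13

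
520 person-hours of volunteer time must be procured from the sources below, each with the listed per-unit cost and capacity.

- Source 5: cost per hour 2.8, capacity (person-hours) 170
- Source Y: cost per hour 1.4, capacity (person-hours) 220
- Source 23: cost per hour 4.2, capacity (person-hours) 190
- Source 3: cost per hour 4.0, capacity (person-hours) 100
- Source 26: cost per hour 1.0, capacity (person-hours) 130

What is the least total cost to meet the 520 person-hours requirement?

914

Use sources in increasing cost order.
Source 26 (1.0): use full 130 ; 390 person-hours to go.
Source Y at 1.4: take all 220 person-hours ; 170 still needed.
Take 170 from Source 5 at 2.8 ; need 0 more.
Source 3, Source 23: unused.
Cost = 130×1.0 + 220×1.4 + 170×2.8 = 914.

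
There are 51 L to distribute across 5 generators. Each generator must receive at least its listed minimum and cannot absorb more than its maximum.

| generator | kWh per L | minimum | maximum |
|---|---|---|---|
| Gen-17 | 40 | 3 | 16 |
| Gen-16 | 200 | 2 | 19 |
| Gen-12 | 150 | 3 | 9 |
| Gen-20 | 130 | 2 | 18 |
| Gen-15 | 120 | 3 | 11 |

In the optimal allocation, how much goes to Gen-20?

Meeting every minimum uses 3+2+3+2+3 = 13 L, leaving 38.
Order the generators by kWh per L: Gen-16 200 > Gen-12 150 > Gen-20 130 > Gen-15 120 > Gen-17 40.
Gen-16 takes 17 more to reach its cap of 19 → 21 left.
Gen-12 takes 6 more to reach its cap of 9 → 15 left.
Only 15 left; Gen-20 takes them to reach 17.

17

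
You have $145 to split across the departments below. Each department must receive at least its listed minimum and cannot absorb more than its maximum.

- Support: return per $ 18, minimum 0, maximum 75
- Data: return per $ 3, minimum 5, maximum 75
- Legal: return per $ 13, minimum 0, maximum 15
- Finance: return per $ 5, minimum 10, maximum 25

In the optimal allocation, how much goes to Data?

Meeting every minimum uses 0+5+0+10 = 15 $, leaving 130.
Order the departments by return per $: Support 18 > Legal 13 > Finance 5 > Data 3.
Give Support 75 more to hit its cap of 75 → 55 left.
Legal takes 15 more to reach its cap of 15 → 40 left.
Finance takes 15 more to reach its cap of 25 → 25 left.
Data: +25 (room for 70) → 30. Pool exhausted.

30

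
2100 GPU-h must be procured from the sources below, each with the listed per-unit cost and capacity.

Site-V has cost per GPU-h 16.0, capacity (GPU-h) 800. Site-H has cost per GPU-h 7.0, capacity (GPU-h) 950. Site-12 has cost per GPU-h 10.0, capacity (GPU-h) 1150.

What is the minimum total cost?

Cheapest first:
Take 950 from Site-H at 7.0 → need 1150 more.
Site-12 (10.0): use full 1150 → 0 GPU-h to go.
Site-V: unused.
Cost = 950×7.0 + 1150×10.0 = 18150.

18150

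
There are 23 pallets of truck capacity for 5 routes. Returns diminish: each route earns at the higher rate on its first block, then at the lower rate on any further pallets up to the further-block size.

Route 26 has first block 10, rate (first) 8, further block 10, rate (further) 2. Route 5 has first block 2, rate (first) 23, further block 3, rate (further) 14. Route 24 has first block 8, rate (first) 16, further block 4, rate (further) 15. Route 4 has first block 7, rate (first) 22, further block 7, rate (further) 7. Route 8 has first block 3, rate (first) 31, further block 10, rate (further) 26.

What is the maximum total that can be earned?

Order all 10 blocks by rate: Route 8/tier1 31 > Route 8/tier2 26 > Route 5/tier1 23 > Route 4/tier1 22 > Route 24/tier1 16 > Route 24/tier2 15 > Route 5/tier2 14 > Route 26/tier1 8 > Route 4/tier2 7 > Route 26/tier2 2.
Fill Route 8 tier1 block (3 at 31) → 20 left.
Route 8/tier2 (26): +10 → 10 left.
Route 5 tier1 at 23: fill all 2 → 8 left.
Route 4 tier1 at 22: fill all 7 → 1 left.
Route 24 tier1 at 16: only 1 left, fill 1.
Total = 31×3 + 26×10 + 23×2 + 22×7 + 16×1 = 569.

569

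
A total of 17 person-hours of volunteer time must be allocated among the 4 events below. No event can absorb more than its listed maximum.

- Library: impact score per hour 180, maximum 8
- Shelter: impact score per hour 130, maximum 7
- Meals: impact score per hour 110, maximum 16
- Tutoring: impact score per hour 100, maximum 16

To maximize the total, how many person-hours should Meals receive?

2

Order the events by impact score per hour: Library 180 > Shelter 130 > Meals 110 > Tutoring 100.
Library: +8 to 8 (cap) → 9 left.
Give Shelter 7 to hit its cap of 7 → 2 left.
Meals: +2 (room for 16) → 2. Pool exhausted.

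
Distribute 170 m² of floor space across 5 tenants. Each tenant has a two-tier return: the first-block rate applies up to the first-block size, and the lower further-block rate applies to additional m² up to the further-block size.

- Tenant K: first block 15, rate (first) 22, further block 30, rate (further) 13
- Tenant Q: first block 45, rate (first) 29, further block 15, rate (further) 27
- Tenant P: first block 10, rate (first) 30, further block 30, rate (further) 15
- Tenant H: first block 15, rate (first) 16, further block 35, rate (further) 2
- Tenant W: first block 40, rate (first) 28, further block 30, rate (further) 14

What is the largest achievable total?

4150

Treat each block as its own option and order by rate: Tenant P/tier1 30 > Tenant Q/tier1 29 > Tenant W/tier1 28 > Tenant Q/tier2 27 > Tenant K/tier1 22 > Tenant H/tier1 16 > Tenant P/tier2 15 > Tenant W/tier2 14 > Tenant K/tier2 13 > Tenant H/tier2 2.
Fill Tenant P tier1 block (10 at 30) ; 160 left.
Fill Tenant Q tier1 block (45 at 29) ; 115 left.
Tenant W tier1 at 28: fill all 40 ; 75 left.
Tenant Q tier2 at 27: fill all 15 ; 60 left.
Tenant K/tier1 (22): +15 ; 45 left.
Tenant H tier1 at 16: fill all 15 ; 30 left.
Tenant P tier2 at 15: fill all 30 ; 0 left.
Total = 30×10 + 29×45 + 28×40 + 27×15 + 22×15 + 16×15 + 15×30 = 4150.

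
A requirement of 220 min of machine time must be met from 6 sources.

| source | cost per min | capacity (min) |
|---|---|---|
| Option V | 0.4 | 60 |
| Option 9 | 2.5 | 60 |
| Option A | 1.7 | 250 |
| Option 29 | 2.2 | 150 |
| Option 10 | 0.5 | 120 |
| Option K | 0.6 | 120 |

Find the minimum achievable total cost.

Fill from the cheapest source first.
Option V at 0.4: take all 60 min — 160 still needed.
Take 120 from Option 10 at 0.5 — need 40 more.
Option K (0.6): take the remaining 40 — done.
Option A, Option 29, Option 9: unused.
Cost = 60×0.4 + 120×0.5 + 40×0.6 = 108.

108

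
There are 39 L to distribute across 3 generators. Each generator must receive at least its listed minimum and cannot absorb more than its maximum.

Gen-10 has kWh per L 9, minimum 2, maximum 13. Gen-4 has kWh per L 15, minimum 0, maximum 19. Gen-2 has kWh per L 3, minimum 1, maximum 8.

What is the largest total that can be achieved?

423

Meeting every minimum uses 2+0+1 = 3 L, leaving 36.
Highest kWh per L first: Gen-4 15 > Gen-10 9 > Gen-2 3.
Gen-4: +19 to 19 (cap) ; 17 left.
Gen-10 takes 11 more to reach its cap of 13 ; 6 left.
Gen-2 has room for 7 more but only 6 remain, so it gets 7.
Total = 9×13 + 15×19 + 3×7 = 423.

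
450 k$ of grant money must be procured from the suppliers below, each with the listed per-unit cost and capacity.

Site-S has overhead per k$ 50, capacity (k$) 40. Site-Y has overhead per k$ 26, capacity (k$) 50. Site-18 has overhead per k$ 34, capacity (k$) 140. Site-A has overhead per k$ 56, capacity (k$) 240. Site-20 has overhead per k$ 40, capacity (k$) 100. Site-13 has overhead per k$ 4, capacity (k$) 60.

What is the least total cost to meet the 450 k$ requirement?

15660

Use suppliers in increasing cost order.
Take 60 from Site-13 at 4 ; need 390 more.
Take 50 from Site-Y at 26 ; need 340 more.
Site-18 at 34: take all 140 k$ ; 200 still needed.
Take 100 from Site-20 at 40 ; need 100 more.
Site-S at 50: take all 40 k$ ; 60 still needed.
Site-A at 56: take 60 of its 240 ; requirement met.
Cost = 60×4 + 50×26 + 140×34 + 100×40 + 40×50 + 60×56 = 15660.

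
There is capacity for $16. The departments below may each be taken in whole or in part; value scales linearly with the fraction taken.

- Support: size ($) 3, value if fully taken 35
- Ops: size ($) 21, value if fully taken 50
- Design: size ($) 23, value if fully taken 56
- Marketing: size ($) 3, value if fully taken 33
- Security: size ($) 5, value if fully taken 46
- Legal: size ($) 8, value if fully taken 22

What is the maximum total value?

Sort by value density: Support 35/3≈11.7, Marketing 33/3≈11, Security 46/5≈9.2, Legal 22/8≈2.75, Design 56/23≈2.43, Ops 50/21≈2.38.
All 3 $ of Support fit (value 35) → 13 remain.
All 3 $ of Marketing fit (value 33) → 10 remain.
All 5 $ of Security fit (value 46) → 5 remain.
5 $ left: a 5/8 share of Legal gives 22×5/8 = 13.75.
Total value = 127.75.

127.75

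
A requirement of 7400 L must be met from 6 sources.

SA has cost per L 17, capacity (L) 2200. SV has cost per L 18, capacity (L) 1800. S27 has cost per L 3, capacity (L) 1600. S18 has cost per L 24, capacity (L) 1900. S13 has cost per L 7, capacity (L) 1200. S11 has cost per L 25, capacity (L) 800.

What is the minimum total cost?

Fill from the cheapest source first.
Take 1600 from S27 at 3 → need 5800 more.
Take 1200 from S13 at 7 → need 4600 more.
SA (17): use full 2200 → 2400 L to go.
Take 1800 from SV at 18 → need 600 more.
S18 (24): take the remaining 600 → done.
S11: unused.
Cost = 1600×3 + 1200×7 + 2200×17 + 1800×18 + 600×24 = 97400.

97400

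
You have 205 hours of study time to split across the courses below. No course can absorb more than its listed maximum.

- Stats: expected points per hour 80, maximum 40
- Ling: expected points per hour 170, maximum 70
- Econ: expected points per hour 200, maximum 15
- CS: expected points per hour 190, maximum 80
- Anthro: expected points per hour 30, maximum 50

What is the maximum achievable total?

33300

Rank by expected points per hour: Econ 200 > CS 190 > Ling 170 > Stats 80 > Anthro 30.
Econ: +15 to 15 (cap) — 190 left.
Give CS 80 to hit its cap of 80 — 110 left.
Ling takes 70 to reach its cap of 70 — 40 left.
Stats takes 40 to reach its cap of 40 — 0 left.
Total = 80×40 + 170×70 + 200×15 + 190×80 = 33300.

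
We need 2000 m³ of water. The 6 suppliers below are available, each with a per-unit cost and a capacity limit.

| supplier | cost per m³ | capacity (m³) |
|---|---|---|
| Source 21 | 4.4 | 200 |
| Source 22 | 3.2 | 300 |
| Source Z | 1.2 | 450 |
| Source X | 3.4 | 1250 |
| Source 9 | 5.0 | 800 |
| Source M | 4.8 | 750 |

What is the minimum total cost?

5750

Use suppliers in increasing cost order.
Take 450 from Source Z at 1.2 — need 1550 more.
Take 300 from Source 22 at 3.2 — need 1250 more.
Take 1250 from Source X at 3.4 — need 0 more.
Source 21, Source M, Source 9: unused.
Cost = 450×1.2 + 300×3.2 + 1250×3.4 = 5750.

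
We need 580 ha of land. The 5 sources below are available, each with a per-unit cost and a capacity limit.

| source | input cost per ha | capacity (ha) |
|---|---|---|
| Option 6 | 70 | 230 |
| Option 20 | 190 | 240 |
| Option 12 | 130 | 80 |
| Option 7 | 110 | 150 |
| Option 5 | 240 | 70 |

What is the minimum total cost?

Fill from the cheapest source first.
Take 230 from Option 6 at 70 ; need 350 more.
Option 7 (110): use full 150 ; 200 ha to go.
Option 12 at 130: take all 80 ha ; 120 still needed.
Option 20 at 190: take 120 of its 240 ; requirement met.
Option 5: unused.
Cost = 230×70 + 150×110 + 80×130 + 120×190 = 65800.

65800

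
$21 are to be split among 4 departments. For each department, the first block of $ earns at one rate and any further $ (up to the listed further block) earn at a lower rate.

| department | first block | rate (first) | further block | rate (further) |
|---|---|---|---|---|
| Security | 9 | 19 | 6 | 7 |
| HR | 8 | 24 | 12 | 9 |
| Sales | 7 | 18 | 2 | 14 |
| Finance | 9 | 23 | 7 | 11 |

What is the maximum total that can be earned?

475

Rank every tier by rate: HR/first 24 > Finance/first 23 > Security/first 19 > Sales/first 18 > Sales/second 14 > Finance/second 11 > HR/second 9 > Security/second 7.
HR first at 24: fill all 8 → 13 left.
Fill Finance first block (9 at 23) → 4 left.
Security/first: +4 of 9 at 19; pool empty.
Total = 24×8 + 23×9 + 19×4 = 475.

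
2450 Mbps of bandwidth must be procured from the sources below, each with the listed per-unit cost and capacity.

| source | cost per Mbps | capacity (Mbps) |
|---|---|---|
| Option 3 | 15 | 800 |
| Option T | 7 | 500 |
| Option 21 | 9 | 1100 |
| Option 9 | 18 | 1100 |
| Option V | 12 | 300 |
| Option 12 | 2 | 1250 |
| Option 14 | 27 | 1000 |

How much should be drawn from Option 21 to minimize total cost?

Fill from the cheapest source first.
Take 1250 from Option 12 at 2 — need 1200 more.
Option T at 7: take all 500 Mbps — 700 still needed.
Option 21 (9): take the remaining 700 — done.
Option V, Option 3, Option 9, Option 14: unused.

700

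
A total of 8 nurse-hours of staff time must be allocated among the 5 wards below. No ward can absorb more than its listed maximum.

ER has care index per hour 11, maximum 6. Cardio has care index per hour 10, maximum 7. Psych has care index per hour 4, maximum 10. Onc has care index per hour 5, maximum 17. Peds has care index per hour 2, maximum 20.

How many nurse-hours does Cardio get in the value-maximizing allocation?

2

Highest care index per hour first: ER 11 > Cardio 10 > Onc 5 > Psych 4 > Peds 2.
ER: +6 to 6 (cap) — 2 left.
Only 2 left; Cardio takes them to reach 2.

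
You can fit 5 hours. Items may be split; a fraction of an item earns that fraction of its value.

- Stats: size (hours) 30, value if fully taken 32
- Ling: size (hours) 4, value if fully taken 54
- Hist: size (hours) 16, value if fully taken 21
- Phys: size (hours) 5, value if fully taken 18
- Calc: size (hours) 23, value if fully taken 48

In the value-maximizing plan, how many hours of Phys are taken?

1

Sort by value density: Ling 54/4≈13.5, Phys 18/5≈3.6, Calc 48/23≈2.09, Hist 21/16≈1.31, Stats 32/30≈1.07.
All 4 hours of Ling fit (value 54) — 1 remain.
Only 1 hours remain; take 1/5 of Phys for value 18×1/5 = 3.6.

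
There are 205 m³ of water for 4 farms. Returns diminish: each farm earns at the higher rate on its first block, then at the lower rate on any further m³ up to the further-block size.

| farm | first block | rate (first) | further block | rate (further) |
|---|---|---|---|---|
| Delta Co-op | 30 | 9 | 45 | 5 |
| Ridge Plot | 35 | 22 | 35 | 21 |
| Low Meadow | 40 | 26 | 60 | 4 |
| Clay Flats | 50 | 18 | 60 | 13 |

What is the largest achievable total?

4030

Order all 8 blocks by rate: Low Meadow/T1 26 > Ridge Plot/T1 22 > Ridge Plot/T2 21 > Clay Flats/T1 18 > Clay Flats/T2 13 > Delta Co-op/T1 9 > Delta Co-op/T2 5 > Low Meadow/T2 4.
Low Meadow T1 at 26: fill all 40 → 165 left.
Ridge Plot/T1 (22): +35 → 130 left.
Fill Ridge Plot T2 block (35 at 21) → 95 left.
Clay Flats/T1 (18): +50 → 45 left.
Clay Flats T2 at 13: only 45 left, fill 45.
Total = 26×40 + 22×35 + 21×35 + 18×50 + 13×45 = 4030.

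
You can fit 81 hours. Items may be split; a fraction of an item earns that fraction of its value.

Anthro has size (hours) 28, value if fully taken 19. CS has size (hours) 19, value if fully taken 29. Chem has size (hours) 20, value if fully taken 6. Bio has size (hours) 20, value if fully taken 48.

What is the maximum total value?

Rank by value-to-size ratio: Bio 48/20≈2.4, CS 29/19≈1.53, Anthro 19/28≈0.679, Chem 6/20≈0.3.
All 20 hours of Bio fit (value 48) — 61 remain.
Take all of CS (19 hours, value 29) — 42 hours left.
All 28 hours of Anthro fit (value 19) — 14 remain.
Fill the last 14 hours with part of Chem: 14/20 of it earns 4.2.
Total value = 100.2.

100.2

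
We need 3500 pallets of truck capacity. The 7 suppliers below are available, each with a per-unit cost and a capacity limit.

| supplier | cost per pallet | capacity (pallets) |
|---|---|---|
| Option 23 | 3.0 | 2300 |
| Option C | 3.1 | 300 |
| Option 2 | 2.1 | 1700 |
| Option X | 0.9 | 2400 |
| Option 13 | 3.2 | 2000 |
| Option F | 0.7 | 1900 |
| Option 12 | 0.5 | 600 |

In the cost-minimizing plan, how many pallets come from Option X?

1000

Cheapest first:
Option 12 (0.5): use full 600 — 2900 pallets to go.
Option F (0.7): use full 1900 — 1000 pallets to go.
Option X (0.9): take the remaining 1000 — done.
Option 2, Option 23, Option C, Option 13: unused.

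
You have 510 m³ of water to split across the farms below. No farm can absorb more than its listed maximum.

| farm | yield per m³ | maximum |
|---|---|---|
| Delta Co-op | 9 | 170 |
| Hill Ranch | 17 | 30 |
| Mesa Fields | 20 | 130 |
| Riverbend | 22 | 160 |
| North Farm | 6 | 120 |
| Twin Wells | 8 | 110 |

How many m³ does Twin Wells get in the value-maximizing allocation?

20

Order the farms by yield per m³: Riverbend 22 > Mesa Fields 20 > Hill Ranch 17 > Delta Co-op 9 > Twin Wells 8 > North Farm 6.
Riverbend takes 160 to reach its cap of 160 — 350 left.
Mesa Fields takes 130 to reach its cap of 130 — 220 left.
Give Hill Ranch 30 to hit its cap of 30 — 190 left.
Delta Co-op: +170 to 170 (cap) — 20 left.
Twin Wells: +20 (room for 110) → 20. Pool exhausted.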